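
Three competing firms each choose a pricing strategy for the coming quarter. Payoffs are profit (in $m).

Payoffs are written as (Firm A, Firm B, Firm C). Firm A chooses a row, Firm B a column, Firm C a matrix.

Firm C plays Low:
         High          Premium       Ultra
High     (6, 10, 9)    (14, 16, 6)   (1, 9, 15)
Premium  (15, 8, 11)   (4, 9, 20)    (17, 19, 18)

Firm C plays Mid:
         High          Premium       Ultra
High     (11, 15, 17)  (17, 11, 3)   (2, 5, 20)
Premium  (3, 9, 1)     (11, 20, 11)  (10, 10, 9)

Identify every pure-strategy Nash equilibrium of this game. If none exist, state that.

Firm A against (High, Low): payoffs 6, 15 → best response Premium.
Firm A against (High, Mid): payoffs 11, 3 → best response High.
Firm A against (Premium, Low): payoffs 14, 4 → best response High.
Firm A against (Premium, Mid): payoffs 17, 11 → best response High.
Firm A against (Ultra, Low): payoffs 1, 17 → best response Premium.
Firm A against (Ultra, Mid): payoffs 2, 10 → best response Premium.
Firm B against (High, Low): payoffs 10, 16, 9 → best response Premium.
Firm B against (High, Mid): payoffs 15, 11, 5 → best response High.
Firm B against (Premium, Low): payoffs 8, 9, 19 → best response Ultra.
Firm B against (Premium, Mid): payoffs 9, 20, 10 → best response Premium.
Firm C against (High, High): payoffs 9, 17 → best response Mid.
Firm C against (High, Premium): payoffs 6, 3 → best response Low.
Firm C against (High, Ultra): payoffs 15, 20 → best response Mid.
Firm C against (Premium, High): payoffs 11, 1 → best response Low.
Firm C against (Premium, Premium): payoffs 20, 11 → best response Low.
Firm C against (Premium, Ultra): payoffs 18, 9 → best response Low.
Mutual best responses: (High, High, Mid); (High, Premium, Low); (Premium, Ultra, Low).

(High, High, Mid); (High, Premium, Low); (Premium, Ultra, Low)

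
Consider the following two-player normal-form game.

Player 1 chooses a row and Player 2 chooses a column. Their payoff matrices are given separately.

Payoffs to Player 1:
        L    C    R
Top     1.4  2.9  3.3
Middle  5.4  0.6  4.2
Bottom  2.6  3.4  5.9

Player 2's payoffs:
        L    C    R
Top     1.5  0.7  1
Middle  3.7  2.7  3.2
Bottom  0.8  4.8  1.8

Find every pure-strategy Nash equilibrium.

(Middle, L) and (Bottom, C)

Player 1 against L: payoffs 1.4, 5.4, 2.6 → best response Middle.
Player 1 against C: payoffs 2.9, 0.6, 3.4 → best response Bottom.
Player 1 against R: payoffs 3.3, 4.2, 5.9 → best response Bottom.
Player 2 against Top: payoffs 1.5, 0.7, 1 → best response L.
Player 2 against Middle: payoffs 3.7, 2.7, 3.2 → best response L.
Player 2 against Bottom: payoffs 0.8, 4.8, 1.8 → best response C.
Mutual best responses: (Middle, L); (Bottom, C).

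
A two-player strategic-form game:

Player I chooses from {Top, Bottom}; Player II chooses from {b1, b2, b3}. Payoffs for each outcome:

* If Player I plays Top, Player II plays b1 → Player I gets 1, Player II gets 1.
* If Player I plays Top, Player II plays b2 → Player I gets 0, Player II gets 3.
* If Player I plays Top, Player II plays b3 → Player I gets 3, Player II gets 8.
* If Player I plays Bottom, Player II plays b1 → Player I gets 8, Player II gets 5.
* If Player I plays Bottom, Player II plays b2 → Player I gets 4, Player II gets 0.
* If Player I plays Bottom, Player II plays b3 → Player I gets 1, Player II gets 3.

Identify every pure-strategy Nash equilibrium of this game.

Mark each player's best response to every combination of opponents' strategies; a profile where every player is best-responding is a pure Nash equilibrium.
Player I against b1: payoffs 1, 8 → best response Bottom.
Player I against b2: payoffs 0, 4 → best response Bottom.
Player I against b3: payoffs 3, 1 → best response Top.
Player II against Top: payoffs 1, 3, 8 → best response b3.
Player II against Bottom: payoffs 5, 0, 3 → best response b1.
Mutual best responses: (Top, b3); (Bottom, b1).

The pure Nash equilibria are (Top, b3) and (Bottom, b1).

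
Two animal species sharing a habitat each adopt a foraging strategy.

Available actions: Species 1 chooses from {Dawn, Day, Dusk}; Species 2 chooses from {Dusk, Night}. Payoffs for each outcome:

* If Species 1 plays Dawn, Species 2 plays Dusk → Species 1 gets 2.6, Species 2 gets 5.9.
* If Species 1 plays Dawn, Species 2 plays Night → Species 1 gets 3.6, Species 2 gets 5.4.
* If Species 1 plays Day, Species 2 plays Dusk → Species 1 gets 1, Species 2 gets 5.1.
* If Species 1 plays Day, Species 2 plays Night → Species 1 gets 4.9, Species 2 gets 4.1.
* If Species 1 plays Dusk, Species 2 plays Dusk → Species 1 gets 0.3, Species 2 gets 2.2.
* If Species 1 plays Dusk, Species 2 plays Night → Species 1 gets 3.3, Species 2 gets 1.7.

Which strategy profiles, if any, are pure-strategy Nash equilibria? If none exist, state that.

(Dawn, Dusk): Species 1 gets 2.6, best alternative 1; Species 2 gets 5.9, best alternative 5.4. No profitable deviation — NE.
(Dawn, Night): Species 1 can switch to Day (3.6 → 4.9). Not NE.
(Day, Dusk): Species 1 can switch to Dawn (1 → 2.6). Not NE.
(Day, Night): Species 2 can switch to Dusk (4.1 → 5.1). Not NE.
(Dusk, Dusk): Species 1 can switch to Dawn (0.3 → 2.6). Not NE.
(Dusk, Night): Species 1 can switch to Dawn (3.3 → 3.6). Not NE.

Pure NE: (Dawn, Dusk)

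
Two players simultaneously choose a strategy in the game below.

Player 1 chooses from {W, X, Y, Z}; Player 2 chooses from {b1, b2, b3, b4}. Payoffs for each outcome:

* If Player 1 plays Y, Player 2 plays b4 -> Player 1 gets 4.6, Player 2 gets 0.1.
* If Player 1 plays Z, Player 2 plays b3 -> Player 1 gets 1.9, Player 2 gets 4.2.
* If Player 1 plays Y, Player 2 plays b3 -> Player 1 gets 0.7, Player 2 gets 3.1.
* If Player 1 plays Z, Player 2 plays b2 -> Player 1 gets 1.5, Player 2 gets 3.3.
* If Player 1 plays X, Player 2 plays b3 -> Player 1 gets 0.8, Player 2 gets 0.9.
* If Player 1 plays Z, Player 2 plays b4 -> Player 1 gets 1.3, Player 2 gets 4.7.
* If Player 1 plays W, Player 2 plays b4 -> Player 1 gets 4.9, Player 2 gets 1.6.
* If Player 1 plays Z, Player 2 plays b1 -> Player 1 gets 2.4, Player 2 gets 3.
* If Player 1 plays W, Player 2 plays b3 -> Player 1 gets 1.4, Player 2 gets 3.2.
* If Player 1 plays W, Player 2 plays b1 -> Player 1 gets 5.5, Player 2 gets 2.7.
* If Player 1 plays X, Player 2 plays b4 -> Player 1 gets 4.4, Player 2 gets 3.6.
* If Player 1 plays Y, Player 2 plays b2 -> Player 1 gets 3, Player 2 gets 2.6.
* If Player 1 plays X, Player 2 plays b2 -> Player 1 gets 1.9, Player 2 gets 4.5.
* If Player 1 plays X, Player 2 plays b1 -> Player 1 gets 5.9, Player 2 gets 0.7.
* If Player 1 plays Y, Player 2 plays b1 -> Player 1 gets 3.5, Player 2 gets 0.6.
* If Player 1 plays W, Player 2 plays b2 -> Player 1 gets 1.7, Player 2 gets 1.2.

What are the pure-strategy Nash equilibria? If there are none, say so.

This game has no pure Nash equilibrium.

(W, b1): Player 1 can switch to X (5.5 → 5.9). Not NE.
(W, b2): Player 1 can switch to X (1.7 → 1.9). Not NE.
(W, b3): Player 1 can switch to Z (1.4 → 1.9). Not NE.
(W, b4): Player 2 can switch to b1 (1.6 → 2.7). Not NE.
(X, b1): Player 2 can switch to b2 (0.7 → 4.5). Not NE.
(X, b2): Player 1 can switch to Y (1.9 → 3). Not NE.
(The remaining 10 profiles each have a profitable deviation by the same check.)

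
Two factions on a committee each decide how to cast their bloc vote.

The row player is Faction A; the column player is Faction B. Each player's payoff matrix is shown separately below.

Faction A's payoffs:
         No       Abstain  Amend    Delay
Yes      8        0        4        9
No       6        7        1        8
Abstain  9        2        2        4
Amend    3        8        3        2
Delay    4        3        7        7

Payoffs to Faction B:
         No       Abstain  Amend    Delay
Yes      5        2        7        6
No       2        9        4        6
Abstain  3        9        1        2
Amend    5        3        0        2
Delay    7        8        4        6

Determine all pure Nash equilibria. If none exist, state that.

This game has no pure Nash equilibrium.

(Yes, No): Faction A can switch to Abstain (8 → 9). Not NE.
(Yes, Abstain): Faction A can switch to No (0 → 7). Not NE.
(Yes, Amend): Faction A can switch to Delay (4 → 7). Not NE.
(Yes, Delay): Faction B can switch to Amend (6 → 7). Not NE.
(No, No): Faction A can switch to Yes (6 → 8). Not NE.
(No, Abstain): Faction A can switch to Amend (7 → 8). Not NE.
(The remaining 14 profiles each have a profitable deviation by the same check.)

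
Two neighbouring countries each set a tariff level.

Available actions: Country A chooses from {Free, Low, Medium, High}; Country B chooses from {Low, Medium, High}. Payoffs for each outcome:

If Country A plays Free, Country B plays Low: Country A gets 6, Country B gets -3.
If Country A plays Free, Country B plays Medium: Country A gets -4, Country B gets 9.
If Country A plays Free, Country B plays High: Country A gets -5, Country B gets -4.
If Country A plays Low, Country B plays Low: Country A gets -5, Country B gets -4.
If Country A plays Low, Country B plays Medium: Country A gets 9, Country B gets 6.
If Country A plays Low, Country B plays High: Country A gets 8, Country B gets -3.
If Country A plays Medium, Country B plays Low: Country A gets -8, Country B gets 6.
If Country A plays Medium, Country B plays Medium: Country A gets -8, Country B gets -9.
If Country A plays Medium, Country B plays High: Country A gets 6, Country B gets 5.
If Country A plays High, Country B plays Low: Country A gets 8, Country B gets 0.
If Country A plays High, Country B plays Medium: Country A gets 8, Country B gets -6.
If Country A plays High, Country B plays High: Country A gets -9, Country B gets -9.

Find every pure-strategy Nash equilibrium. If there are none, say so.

The pure Nash equilibria are (Low, Medium); (High, Low).

(Free, Low): Country A can switch to High (6 → 8). Not NE.
(Free, Medium): Country A can switch to Low (-4 → 9). Not NE.
(Free, High): Country A can switch to Low (-5 → 8). Not NE.
(Low, Low): Country A can switch to Free (-5 → 6). Not NE.
(Low, Medium): Country A gets 9, best alternative 8; Country B gets 6, best alternative -3. No profitable deviation — NE.
(Low, High): Country B can switch to Medium (-3 → 6). Not NE.
(Medium, Low): Country A can switch to Free (-8 → 6). Not NE.
(High, Low): Country A gets 8, best alternative 6; Country B gets 0, best alternative -6. No profitable deviation — NE.
(The remaining 4 profiles each have a profitable deviation by the same check.)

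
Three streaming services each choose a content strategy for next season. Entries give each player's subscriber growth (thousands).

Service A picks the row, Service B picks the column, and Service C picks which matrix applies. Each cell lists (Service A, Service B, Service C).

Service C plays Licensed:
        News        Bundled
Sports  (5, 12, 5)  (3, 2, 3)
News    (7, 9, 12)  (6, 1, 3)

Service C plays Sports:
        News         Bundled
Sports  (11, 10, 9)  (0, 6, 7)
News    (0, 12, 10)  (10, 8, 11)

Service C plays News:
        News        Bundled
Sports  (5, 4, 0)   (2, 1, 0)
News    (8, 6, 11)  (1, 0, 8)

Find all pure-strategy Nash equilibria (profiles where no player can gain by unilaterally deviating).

Service A against (News, Licensed): payoffs 5, 7 → best response News.
Service A against (News, Sports): payoffs 11, 0 → best response Sports.
Service A against (News, News): payoffs 5, 8 → best response News.
Service A against (Bundled, Licensed): payoffs 3, 6 → best response News.
Service A against (Bundled, Sports): payoffs 0, 10 → best response News.
Service A against (Bundled, News): payoffs 2, 1 → best response Sports.
Service B against (Sports, Licensed): payoffs 12, 2 → best response News.
Service B against (Sports, Sports): payoffs 10, 6 → best response News.
Service B against (Sports, News): payoffs 4, 1 → best response News.
Service B against (News, Licensed): payoffs 9, 1 → best response News.
Service B against (News, Sports): payoffs 12, 8 → best response News.
Service B against (News, News): payoffs 6, 0 → best response News.
Service C against (Sports, News): payoffs 5, 9, 0 → best response Sports.
Service C against (Sports, Bundled): payoffs 3, 7, 0 → best response Sports.
Service C against (News, News): payoffs 12, 10, 11 → best response Licensed.
Service C against (News, Bundled): payoffs 3, 11, 8 → best response Sports.
Mutual best responses: (Sports, News, Sports); (News, News, Licensed).

The pure Nash equilibria are (Sports, News, Sports) and (News, News, Licensed).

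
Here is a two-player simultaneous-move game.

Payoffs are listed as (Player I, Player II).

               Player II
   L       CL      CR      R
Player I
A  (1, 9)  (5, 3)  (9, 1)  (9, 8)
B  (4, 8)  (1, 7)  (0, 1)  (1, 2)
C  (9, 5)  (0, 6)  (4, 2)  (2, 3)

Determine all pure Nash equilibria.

There is no pure-strategy Nash equilibrium.

(A, L): Player I can switch to B (1 → 4). Not NE.
(A, CL): Player II can switch to L (3 → 9). Not NE.
(A, CR): Player II can switch to L (1 → 9). Not NE.
(A, R): Player II can switch to L (8 → 9). Not NE.
(B, L): Player I can switch to C (4 → 9). Not NE.
(B, CL): Player I can switch to A (1 → 5). Not NE.
(B, CR): Player I can switch to A (0 → 9). Not NE.
(B, R): Player I can switch to A (1 → 9). Not NE.
(C, L): Player II can switch to CL (5 → 6). Not NE.
(C, CL): Player I can switch to A (0 → 5). Not NE.
(C, CR): Player I can switch to A (4 → 9). Not NE.
(C, R): Player I can switch to A (2 → 9). Not NE.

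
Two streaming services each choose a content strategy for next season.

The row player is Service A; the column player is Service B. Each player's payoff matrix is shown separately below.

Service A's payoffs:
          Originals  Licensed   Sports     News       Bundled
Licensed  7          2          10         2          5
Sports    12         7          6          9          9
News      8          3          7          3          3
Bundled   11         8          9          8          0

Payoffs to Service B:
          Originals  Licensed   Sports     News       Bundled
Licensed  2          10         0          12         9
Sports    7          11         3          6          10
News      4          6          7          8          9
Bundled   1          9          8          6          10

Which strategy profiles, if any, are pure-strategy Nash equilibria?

No pure-strategy Nash equilibrium.

(Licensed, Originals): Service A can switch to Sports (7 → 12). Not NE.
(Licensed, Licensed): Service A can switch to Sports (2 → 7). Not NE.
(Licensed, Sports): Service B can switch to Originals (0 → 2). Not NE.
(Licensed, News): Service A can switch to Sports (2 → 9). Not NE.
(Licensed, Bundled): Service A can switch to Sports (5 → 9). Not NE.
(Sports, Originals): Service B can switch to Licensed (7 → 11). Not NE.
(Sports, Licensed): Service A can switch to Bundled (7 → 8). Not NE.
(Sports, Sports): Service A can switch to Licensed (6 → 10). Not NE.
(Sports, News): Service B can switch to Originals (6 → 7). Not NE.
(Sports, Bundled): Service B can switch to Licensed (10 → 11). Not NE.
(News, Originals): Service A can switch to Sports (8 → 12). Not NE.
(News, Licensed): Service A can switch to Sports (3 → 7). Not NE.
(The remaining 8 profiles each have a profitable deviation by the same check.)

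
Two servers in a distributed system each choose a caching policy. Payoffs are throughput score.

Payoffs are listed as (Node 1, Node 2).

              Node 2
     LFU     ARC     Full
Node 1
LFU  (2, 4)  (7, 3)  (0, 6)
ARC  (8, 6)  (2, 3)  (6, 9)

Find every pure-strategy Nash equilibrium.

The unique pure-strategy Nash equilibrium is (ARC, Full).

For each strategy profile, look for a profitable unilateral deviation.
(LFU, LFU): Node 1 can switch to ARC (2 → 8). Not NE.
(LFU, ARC): Node 2 can switch to LFU (3 → 4). Not NE.
(LFU, Full): Node 1 can switch to ARC (0 → 6). Not NE.
(ARC, LFU): Node 2 can switch to Full (6 → 9). Not NE.
(ARC, ARC): Node 1 can switch to LFU (2 → 7). Not NE.
(ARC, Full): Node 1 gets 6, best alternative 0; Node 2 gets 9, best alternative 6. No profitable deviation — NE.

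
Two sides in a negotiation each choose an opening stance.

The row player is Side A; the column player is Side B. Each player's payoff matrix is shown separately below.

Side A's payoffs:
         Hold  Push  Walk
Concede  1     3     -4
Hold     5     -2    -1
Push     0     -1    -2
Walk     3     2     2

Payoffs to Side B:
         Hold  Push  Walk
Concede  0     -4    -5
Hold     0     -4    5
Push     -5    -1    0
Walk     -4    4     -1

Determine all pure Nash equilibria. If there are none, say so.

No pure-strategy Nash equilibrium.

Mark each player's best response to every combination of opponents' strategies; a profile where every player is best-responding is a pure Nash equilibrium.
Side A against Hold: payoffs 1, 5, 0, 3 → best response Hold.
Side A against Push: payoffs 3, -2, -1, 2 → best response Concede.
Side A against Walk: payoffs -4, -1, -2, 2 → best response Walk.
Side B against Concede: payoffs 0, -4, -5 → best response Hold.
Side B against Hold: payoffs 0, -4, 5 → best response Walk.
Side B against Push: payoffs -5, -1, 0 → best response Walk.
Side B against Walk: payoffs -4, 4, -1 → best response Push.
No profile is a mutual best response for all players.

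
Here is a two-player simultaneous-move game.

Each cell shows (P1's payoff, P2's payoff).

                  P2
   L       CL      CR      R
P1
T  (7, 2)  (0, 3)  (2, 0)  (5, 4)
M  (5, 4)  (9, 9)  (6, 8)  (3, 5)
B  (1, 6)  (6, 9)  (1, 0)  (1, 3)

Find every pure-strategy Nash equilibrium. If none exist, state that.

(T, L): P2 can switch to CL (2 → 3). Not NE.
(T, CL): P1 can switch to M (0 → 9). Not NE.
(T, CR): P1 can switch to M (2 → 6). Not NE.
(T, R): P1 gets 5, best alternative 3; P2 gets 4, best alternative 3. No profitable deviation — NE.
(M, L): P1 can switch to T (5 → 7). Not NE.
(M, CL): P1 gets 9, best alternative 6; P2 gets 9, best alternative 8. No profitable deviation — NE.
(M, CR): P2 can switch to CL (8 → 9). Not NE.
(M, R): P1 can switch to T (3 → 5). Not NE.
(The remaining 4 profiles each have a profitable deviation by the same check.)

Pure-strategy Nash equilibria: (T, R), (M, CL)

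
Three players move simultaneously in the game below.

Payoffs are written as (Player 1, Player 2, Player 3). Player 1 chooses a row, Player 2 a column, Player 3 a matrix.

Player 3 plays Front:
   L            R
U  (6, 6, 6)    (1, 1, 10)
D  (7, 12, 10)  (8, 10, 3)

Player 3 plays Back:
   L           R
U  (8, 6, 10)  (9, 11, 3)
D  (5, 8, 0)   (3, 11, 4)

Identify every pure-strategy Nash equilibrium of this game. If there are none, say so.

Player 1 against (L, Front): payoffs 6, 7 → best response D.
Player 1 against (L, Back): payoffs 8, 5 → best response U.
Player 1 against (R, Front): payoffs 1, 8 → best response D.
Player 1 against (R, Back): payoffs 9, 3 → best response U.
Player 2 against (U, Front): payoffs 6, 1 → best response L.
Player 2 against (U, Back): payoffs 6, 11 → best response R.
Player 2 against (D, Front): payoffs 12, 10 → best response L.
Player 2 against (D, Back): payoffs 8, 11 → best response R.
Player 3 against (U, L): payoffs 6, 10 → best response Back.
Player 3 against (U, R): payoffs 10, 3 → best response Front.
Player 3 against (D, L): payoffs 10, 0 → best response Front.
Player 3 against (D, R): payoffs 3, 4 → best response Back.
Mutual best responses: (D, L, Front).

Pure NE: (D, L, Front)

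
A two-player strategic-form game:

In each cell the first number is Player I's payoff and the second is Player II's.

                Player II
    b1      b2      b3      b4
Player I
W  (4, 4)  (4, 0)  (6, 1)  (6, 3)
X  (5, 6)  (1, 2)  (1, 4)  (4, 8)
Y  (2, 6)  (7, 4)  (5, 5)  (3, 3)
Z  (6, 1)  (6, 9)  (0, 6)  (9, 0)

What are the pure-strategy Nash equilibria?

none

(W, b1): Player I can switch to X (4 → 5). Not NE.
(W, b2): Player I can switch to Y (4 → 7). Not NE.
(W, b3): Player II can switch to b1 (1 → 4). Not NE.
(W, b4): Player I can switch to Z (6 → 9). Not NE.
(X, b1): Player I can switch to Z (5 → 6). Not NE.
(X, b2): Player I can switch to W (1 → 4). Not NE.
(The remaining 10 profiles each have a profitable deviation by the same check.)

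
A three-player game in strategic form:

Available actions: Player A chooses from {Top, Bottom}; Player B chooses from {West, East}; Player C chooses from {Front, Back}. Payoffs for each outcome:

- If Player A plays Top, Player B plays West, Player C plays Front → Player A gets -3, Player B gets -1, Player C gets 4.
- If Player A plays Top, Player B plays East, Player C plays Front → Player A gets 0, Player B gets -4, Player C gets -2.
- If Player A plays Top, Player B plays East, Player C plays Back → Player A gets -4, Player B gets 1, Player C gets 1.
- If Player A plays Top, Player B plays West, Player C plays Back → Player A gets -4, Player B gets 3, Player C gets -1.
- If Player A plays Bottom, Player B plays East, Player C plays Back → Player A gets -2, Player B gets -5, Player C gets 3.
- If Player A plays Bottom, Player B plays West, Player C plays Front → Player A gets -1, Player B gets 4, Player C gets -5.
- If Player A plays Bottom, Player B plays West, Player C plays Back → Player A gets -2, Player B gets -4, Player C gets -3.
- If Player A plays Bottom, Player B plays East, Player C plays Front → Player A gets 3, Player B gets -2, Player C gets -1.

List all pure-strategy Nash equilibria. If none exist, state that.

(Bottom, West, Back)

For each strategy profile, look for a profitable unilateral deviation.
(Top, West, Front): Player A can switch to Bottom (-3 → -1). Not NE.
(Top, West, Back): Player A can switch to Bottom (-4 → -2). Not NE.
(Top, East, Front): Player A can switch to Bottom (0 → 3). Not NE.
(Top, East, Back): Player A can switch to Bottom (-4 → -2). Not NE.
(Bottom, West, Front): Player C can switch to Back (-5 → -3). Not NE.
(Bottom, West, Back): Player A gets -2, best alternative -4; Player B gets -4, best alternative -5; Player C gets -3, best alternative -5. No profitable deviation — NE.
(Bottom, East, Front): Player B can switch to West (-2 → 4). Not NE.
(Bottom, East, Back): Player B can switch to West (-5 → -4). Not NE.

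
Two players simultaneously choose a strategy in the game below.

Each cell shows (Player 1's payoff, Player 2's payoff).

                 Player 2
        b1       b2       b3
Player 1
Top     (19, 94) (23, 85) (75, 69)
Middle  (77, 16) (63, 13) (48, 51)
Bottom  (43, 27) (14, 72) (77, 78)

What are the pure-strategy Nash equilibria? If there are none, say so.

Pure NE: (Bottom, b3)

(Top, b1): Player 1 can switch to Middle (19 → 77). Not NE.
(Top, b2): Player 1 can switch to Middle (23 → 63). Not NE.
(Top, b3): Player 1 can switch to Bottom (75 → 77). Not NE.
(Middle, b1): Player 2 can switch to b3 (16 → 51). Not NE.
(Middle, b2): Player 2 can switch to b1 (13 → 16). Not NE.
(Middle, b3): Player 1 can switch to Top (48 → 75). Not NE.
(Bottom, b3): Player 1 gets 77, best alternative 75; Player 2 gets 78, best alternative 72. No profitable deviation — NE.
(The remaining 2 profiles each have a profitable deviation by the same check.)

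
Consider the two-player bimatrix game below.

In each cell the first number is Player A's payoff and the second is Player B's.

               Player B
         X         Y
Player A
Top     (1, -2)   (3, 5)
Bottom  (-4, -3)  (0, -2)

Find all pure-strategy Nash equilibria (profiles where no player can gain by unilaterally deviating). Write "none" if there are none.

Check each profile: it is a Nash equilibrium iff no player can strictly gain by switching unilaterally.
(Top, X): Player B can switch to Y (-2 → 5). Not NE.
(Top, Y): Player A gets 3, best alternative 0; Player B gets 5, best alternative -2. No profitable deviation — NE.
(Bottom, X): Player A can switch to Top (-4 → 1). Not NE.
(Bottom, Y): Player A can switch to Top (0 → 3). Not NE.

(Top, Y)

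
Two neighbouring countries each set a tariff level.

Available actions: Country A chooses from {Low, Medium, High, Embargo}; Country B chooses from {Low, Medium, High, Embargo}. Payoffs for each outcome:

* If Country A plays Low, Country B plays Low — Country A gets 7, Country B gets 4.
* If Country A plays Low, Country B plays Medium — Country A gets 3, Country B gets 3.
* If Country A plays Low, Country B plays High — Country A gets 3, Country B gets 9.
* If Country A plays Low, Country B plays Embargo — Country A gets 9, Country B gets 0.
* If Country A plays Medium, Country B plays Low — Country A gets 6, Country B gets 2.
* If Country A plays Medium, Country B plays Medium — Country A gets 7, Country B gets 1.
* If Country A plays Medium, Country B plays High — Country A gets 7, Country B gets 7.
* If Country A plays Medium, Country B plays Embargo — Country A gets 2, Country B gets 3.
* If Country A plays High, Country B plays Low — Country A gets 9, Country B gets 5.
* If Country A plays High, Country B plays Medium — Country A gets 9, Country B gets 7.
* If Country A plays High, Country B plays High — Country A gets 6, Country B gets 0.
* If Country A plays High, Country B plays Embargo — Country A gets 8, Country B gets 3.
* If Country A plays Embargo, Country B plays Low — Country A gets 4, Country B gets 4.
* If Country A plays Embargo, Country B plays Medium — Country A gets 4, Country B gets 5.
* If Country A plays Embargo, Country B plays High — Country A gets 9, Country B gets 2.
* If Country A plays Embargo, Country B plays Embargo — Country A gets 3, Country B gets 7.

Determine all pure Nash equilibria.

Pure NE: (High, Medium)

For each strategy profile, look for a profitable unilateral deviation.
(Low, Low): Country A can switch to High (7 → 9). Not NE.
(Low, Medium): Country A can switch to Medium (3 → 7). Not NE.
(Low, High): Country A can switch to Medium (3 → 7). Not NE.
(Low, Embargo): Country B can switch to Low (0 → 4). Not NE.
(Medium, Low): Country A can switch to Low (6 → 7). Not NE.
(Medium, Medium): Country A can switch to High (7 → 9). Not NE.
(Medium, High): Country A can switch to Embargo (7 → 9). Not NE.
(Medium, Embargo): Country A can switch to Low (2 → 9). Not NE.
(High, Medium): Country A gets 9, best alternative 7; Country B gets 7, best alternative 5. No profitable deviation — NE.
(The remaining 7 profiles each have a profitable deviation by the same check.)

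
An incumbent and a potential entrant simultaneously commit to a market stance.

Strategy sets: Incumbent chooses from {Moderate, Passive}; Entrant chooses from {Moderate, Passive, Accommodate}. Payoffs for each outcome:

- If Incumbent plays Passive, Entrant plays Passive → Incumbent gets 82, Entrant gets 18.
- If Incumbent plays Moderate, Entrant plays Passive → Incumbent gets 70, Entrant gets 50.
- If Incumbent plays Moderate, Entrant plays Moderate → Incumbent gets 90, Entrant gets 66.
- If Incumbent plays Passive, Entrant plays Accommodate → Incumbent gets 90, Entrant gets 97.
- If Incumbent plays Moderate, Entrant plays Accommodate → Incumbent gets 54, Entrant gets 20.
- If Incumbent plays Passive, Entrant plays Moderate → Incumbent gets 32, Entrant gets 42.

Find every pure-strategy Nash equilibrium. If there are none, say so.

(Moderate, Moderate): Incumbent gets 90, best alternative 32; Entrant gets 66, best alternative 50. No profitable deviation — NE.
(Moderate, Passive): Incumbent can switch to Passive (70 → 82). Not NE.
(Moderate, Accommodate): Incumbent can switch to Passive (54 → 90). Not NE.
(Passive, Moderate): Incumbent can switch to Moderate (32 → 90). Not NE.
(Passive, Passive): Entrant can switch to Moderate (18 → 42). Not NE.
(Passive, Accommodate): Incumbent gets 90, best alternative 54; Entrant gets 97, best alternative 42. No profitable deviation — NE.

The pure Nash equilibria are (Moderate, Moderate); (Passive, Accommodate).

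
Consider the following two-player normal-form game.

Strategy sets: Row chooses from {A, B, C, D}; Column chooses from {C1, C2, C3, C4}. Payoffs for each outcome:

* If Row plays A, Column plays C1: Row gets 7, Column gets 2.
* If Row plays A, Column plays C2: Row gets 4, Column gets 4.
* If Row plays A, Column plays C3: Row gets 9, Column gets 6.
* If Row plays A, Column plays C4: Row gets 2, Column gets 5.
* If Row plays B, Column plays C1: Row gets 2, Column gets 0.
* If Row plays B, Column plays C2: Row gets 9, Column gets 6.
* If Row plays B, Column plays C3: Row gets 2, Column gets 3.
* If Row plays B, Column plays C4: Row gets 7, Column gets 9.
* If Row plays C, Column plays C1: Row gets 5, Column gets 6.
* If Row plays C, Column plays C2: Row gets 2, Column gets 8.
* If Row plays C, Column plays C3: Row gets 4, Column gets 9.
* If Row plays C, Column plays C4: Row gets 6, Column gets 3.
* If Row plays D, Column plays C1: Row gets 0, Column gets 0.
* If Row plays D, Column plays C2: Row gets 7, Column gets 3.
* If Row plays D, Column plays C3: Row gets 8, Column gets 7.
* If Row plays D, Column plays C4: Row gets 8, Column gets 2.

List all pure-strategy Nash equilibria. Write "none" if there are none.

(A, C3)

(A, C1): Column can switch to C2 (2 → 4). Not NE.
(A, C2): Row can switch to B (4 → 9). Not NE.
(A, C3): Row gets 9, best alternative 8; Column gets 6, best alternative 5. No profitable deviation — NE.
(A, C4): Row can switch to B (2 → 7). Not NE.
(B, C1): Row can switch to A (2 → 7). Not NE.
(B, C2): Column can switch to C4 (6 → 9). Not NE.
(B, C3): Row can switch to A (2 → 9). Not NE.
(B, C4): Row can switch to D (7 → 8). Not NE.
(C, C1): Row can switch to A (5 → 7). Not NE.
(C, C2): Row can switch to A (2 → 4). Not NE.
(C, C3): Row can switch to A (4 → 9). Not NE.
(The remaining 5 profiles each have a profitable deviation by the same check.)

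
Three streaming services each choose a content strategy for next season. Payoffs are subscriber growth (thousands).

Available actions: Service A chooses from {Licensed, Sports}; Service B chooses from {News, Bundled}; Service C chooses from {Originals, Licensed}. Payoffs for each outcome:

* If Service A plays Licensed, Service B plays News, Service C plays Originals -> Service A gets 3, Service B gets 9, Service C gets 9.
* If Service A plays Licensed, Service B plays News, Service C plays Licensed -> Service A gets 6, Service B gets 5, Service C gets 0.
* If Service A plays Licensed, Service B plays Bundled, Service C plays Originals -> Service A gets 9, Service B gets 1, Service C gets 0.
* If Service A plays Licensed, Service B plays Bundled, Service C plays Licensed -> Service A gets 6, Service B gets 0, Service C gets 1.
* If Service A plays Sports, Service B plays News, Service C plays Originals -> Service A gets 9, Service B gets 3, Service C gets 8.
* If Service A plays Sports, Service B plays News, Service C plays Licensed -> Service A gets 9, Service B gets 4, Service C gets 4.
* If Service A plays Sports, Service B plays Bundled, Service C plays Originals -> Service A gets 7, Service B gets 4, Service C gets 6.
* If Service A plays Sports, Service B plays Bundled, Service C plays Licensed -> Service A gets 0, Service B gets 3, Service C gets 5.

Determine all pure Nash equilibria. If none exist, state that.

Service A against (News, Originals): payoffs 3, 9 → best response Sports.
Service A against (News, Licensed): payoffs 6, 9 → best response Sports.
Service A against (Bundled, Originals): payoffs 9, 7 → best response Licensed.
Service A against (Bundled, Licensed): payoffs 6, 0 → best response Licensed.
Service B against (Licensed, Originals): payoffs 9, 1 → best response News.
Service B against (Licensed, Licensed): payoffs 5, 0 → best response News.
Service B against (Sports, Originals): payoffs 3, 4 → best response Bundled.
Service B against (Sports, Licensed): payoffs 4, 3 → best response News.
Service C against (Licensed, News): payoffs 9, 0 → best response Originals.
Service C against (Licensed, Bundled): payoffs 0, 1 → best response Licensed.
Service C against (Sports, News): payoffs 8, 4 → best response Originals.
Service C against (Sports, Bundled): payoffs 6, 5 → best response Originals.
No profile is a mutual best response for all players.

none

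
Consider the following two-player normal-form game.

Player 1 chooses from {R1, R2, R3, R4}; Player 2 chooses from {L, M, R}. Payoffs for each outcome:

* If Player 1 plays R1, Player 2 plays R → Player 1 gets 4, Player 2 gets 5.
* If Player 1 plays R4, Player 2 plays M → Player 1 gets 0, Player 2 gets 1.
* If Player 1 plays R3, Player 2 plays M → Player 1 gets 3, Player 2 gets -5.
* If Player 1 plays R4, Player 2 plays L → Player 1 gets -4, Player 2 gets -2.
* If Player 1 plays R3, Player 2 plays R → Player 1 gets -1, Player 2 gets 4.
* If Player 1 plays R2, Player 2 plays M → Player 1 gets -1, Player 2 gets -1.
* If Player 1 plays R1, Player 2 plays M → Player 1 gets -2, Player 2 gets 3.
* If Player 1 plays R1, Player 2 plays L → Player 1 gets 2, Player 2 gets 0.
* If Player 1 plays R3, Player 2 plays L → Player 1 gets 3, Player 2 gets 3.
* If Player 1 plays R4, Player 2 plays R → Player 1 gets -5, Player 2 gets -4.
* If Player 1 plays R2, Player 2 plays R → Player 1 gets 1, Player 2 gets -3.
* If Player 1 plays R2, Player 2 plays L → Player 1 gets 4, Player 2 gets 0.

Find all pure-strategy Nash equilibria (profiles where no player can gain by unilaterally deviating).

Mark each player's best response to every combination of opponents' strategies; a profile where every player is best-responding is a pure Nash equilibrium.
Player 1 against L: payoffs 2, 4, 3, -4 → best response R2.
Player 1 against M: payoffs -2, -1, 3, 0 → best response R3.
Player 1 against R: payoffs 4, 1, -1, -5 → best response R1.
Player 2 against R1: payoffs 0, 3, 5 → best response R.
Player 2 against R2: payoffs 0, -1, -3 → best response L.
Player 2 against R3: payoffs 3, -5, 4 → best response R.
Player 2 against R4: payoffs -2, 1, -4 → best response M.
Mutual best responses: (R1, R); (R2, L).

The pure Nash equilibria are (R1, R), (R2, L).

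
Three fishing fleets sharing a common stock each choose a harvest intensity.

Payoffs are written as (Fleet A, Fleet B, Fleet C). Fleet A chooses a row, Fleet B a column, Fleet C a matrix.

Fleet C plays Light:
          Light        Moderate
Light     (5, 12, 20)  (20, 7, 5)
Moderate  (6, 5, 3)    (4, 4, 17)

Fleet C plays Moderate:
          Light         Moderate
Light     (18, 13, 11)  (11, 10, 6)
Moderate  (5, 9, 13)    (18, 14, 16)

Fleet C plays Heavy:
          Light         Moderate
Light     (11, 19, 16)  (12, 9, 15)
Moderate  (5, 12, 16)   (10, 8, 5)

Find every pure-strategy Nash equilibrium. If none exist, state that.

none

For each strategy profile, look for a profitable unilateral deviation.
(Light, Light, Light): Fleet A can switch to Moderate (5 → 6). Not NE.
(Light, Light, Moderate): Fleet C can switch to Light (11 → 20). Not NE.
(Light, Light, Heavy): Fleet C can switch to Light (16 → 20). Not NE.
(Light, Moderate, Light): Fleet B can switch to Light (7 → 12). Not NE.
(Light, Moderate, Moderate): Fleet A can switch to Moderate (11 → 18). Not NE.
(Light, Moderate, Heavy): Fleet B can switch to Light (9 → 19). Not NE.
(Moderate, Light, Light): Fleet C can switch to Moderate (3 → 13). Not NE.
(Moderate, Light, Moderate): Fleet A can switch to Light (5 → 18). Not NE.
(Moderate, Light, Heavy): Fleet A can switch to Light (5 → 11). Not NE.
(Moderate, Moderate, Light): Fleet A can switch to Light (4 → 20). Not NE.
(The remaining 2 profiles each have a profitable deviation by the same check.)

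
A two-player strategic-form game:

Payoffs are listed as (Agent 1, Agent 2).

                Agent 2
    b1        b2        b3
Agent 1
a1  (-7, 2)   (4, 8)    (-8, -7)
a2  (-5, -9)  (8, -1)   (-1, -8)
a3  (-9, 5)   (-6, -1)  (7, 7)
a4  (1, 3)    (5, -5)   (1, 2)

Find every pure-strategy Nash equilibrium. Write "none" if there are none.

For each player, find the best response to each opponent profile; mutual best responses are the pure NE.
Agent 1 against b1: payoffs -7, -5, -9, 1 → best response a4.
Agent 1 against b2: payoffs 4, 8, -6, 5 → best response a2.
Agent 1 against b3: payoffs -8, -1, 7, 1 → best response a3.
Agent 2 against a1: payoffs 2, 8, -7 → best response b2.
Agent 2 against a2: payoffs -9, -1, -8 → best response b2.
Agent 2 against a3: payoffs 5, -1, 7 → best response b3.
Agent 2 against a4: payoffs 3, -5, 2 → best response b1.
Mutual best responses: (a2, b2); (a3, b3); (a4, b1).

The pure Nash equilibria are (a2, b2), (a3, b3), (a4, b1).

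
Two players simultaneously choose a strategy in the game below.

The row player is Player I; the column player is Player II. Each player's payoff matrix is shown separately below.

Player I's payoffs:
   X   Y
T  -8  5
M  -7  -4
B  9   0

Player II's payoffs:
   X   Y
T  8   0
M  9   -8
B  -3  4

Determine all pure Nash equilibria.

This game has no pure Nash equilibrium.

(T, X): Player I can switch to M (-8 → -7). Not NE.
(T, Y): Player II can switch to X (0 → 8). Not NE.
(M, X): Player I can switch to B (-7 → 9). Not NE.
(M, Y): Player I can switch to T (-4 → 5). Not NE.
(B, X): Player II can switch to Y (-3 → 4). Not NE.
(B, Y): Player I can switch to T (0 → 5). Not NE.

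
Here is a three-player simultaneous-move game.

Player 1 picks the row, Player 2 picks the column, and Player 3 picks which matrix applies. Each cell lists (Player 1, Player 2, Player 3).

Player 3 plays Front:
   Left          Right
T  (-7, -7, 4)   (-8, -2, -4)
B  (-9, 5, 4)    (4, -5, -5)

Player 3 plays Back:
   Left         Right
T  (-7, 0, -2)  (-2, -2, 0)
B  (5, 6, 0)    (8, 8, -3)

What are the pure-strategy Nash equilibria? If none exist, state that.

The unique pure-strategy Nash equilibrium is (B, Right, Back).

(T, Left, Front): Player 2 can switch to Right (-7 → -2). Not NE.
(T, Left, Back): Player 1 can switch to B (-7 → 5). Not NE.
(T, Right, Front): Player 1 can switch to B (-8 → 4). Not NE.
(T, Right, Back): Player 1 can switch to B (-2 → 8). Not NE.
(B, Left, Front): Player 1 can switch to T (-9 → -7). Not NE.
(B, Left, Back): Player 2 can switch to Right (6 → 8). Not NE.
(B, Right, Front): Player 2 can switch to Left (-5 → 5). Not NE.
(B, Right, Back): Player 1 gets 8, best alternative -2; Player 2 gets 8, best alternative 6; Player 3 gets -3, best alternative -5. No profitable deviation — NE.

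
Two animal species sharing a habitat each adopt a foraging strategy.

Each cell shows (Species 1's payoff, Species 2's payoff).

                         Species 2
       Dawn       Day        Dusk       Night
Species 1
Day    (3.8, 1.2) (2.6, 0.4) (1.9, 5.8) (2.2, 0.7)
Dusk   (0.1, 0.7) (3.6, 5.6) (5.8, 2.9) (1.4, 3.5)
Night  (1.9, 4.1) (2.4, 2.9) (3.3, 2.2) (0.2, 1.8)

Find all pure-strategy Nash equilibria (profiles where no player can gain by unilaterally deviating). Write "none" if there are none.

Pure NE: (Dusk, Day)

Species 1 against Dawn: payoffs 3.8, 0.1, 1.9 → best response Day.
Species 1 against Day: payoffs 2.6, 3.6, 2.4 → best response Dusk.
Species 1 against Dusk: payoffs 1.9, 5.8, 3.3 → best response Dusk.
Species 1 against Night: payoffs 2.2, 1.4, 0.2 → best response Day.
Species 2 against Day: payoffs 1.2, 0.4, 5.8, 0.7 → best response Dusk.
Species 2 against Dusk: payoffs 0.7, 5.6, 2.9, 3.5 → best response Day.
Species 2 against Night: payoffs 4.1, 2.9, 2.2, 1.8 → best response Dawn.
Mutual best responses: (Dusk, Day).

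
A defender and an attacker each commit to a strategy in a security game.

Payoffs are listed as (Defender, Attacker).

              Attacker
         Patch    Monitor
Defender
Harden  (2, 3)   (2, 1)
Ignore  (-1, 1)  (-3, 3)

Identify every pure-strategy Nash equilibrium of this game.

Mark each player's best response to every combination of opponents' strategies; a profile where every player is best-responding is a pure Nash equilibrium.
Defender against Patch: payoffs 2, -1 → best response Harden.
Defender against Monitor: payoffs 2, -3 → best response Harden.
Attacker against Harden: payoffs 3, 1 → best response Patch.
Attacker against Ignore: payoffs 1, 3 → best response Monitor.
Mutual best responses: (Harden, Patch).

The unique pure-strategy Nash equilibrium is (Harden, Patch).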